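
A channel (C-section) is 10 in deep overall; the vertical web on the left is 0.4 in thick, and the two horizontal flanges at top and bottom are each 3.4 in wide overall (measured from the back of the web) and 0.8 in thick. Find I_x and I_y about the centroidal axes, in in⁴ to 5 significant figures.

Break the section into simple shapes (no overlaps), measuring from the bottom-left corner of the bounding box.
Web: 0.4 × 10, A = 4 in², y = 5 in, Ī = 33.33333 in⁴.
Top flange (beyond web): 3 × 0.8, A = 2.4 in², y = 9.6 in, Ī = 0.128 in⁴.
Bottom flange (beyond web): 3 × 0.8, A = 2.4 in², y = 0.4 in, Ī = 0.128 in⁴.
By symmetry the centroid is at mid-height, ȳ = 5 in.
Transfer each piece to the centroidal x-axis using Ī + A·d² with d = y − 5:
  web: d = 0 in → contributes +33.33333 in⁴
  top flange (beyond web): d = 4.6 in → contributes +50.912 in⁴
  bottom flange (beyond web): d = -4.6 in → contributes +50.912 in⁴
Total I = 135.1573 in⁴.
For the y-axis: x̄ = 1.127273 in.
Repeating about the centroidal y-axis gives I_y = 9.958788 in⁴.

I_x ≈ 135.16 in⁴, I_y ≈ 9.9588 in⁴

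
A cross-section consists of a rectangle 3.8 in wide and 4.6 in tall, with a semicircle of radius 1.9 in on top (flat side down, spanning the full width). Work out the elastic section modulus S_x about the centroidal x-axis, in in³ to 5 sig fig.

S_x ≈ 21.392 in³

Break the section into simple shapes (no overlaps), measuring from the bottom-left corner of the bounding box.
Rectangular body: 3.8 × 4.6, A = 17.48 in², y = 2.3 in, Ī = 30.82307 in⁴.
Semicircular cap: semicircle r = 1.9, A = 5.670575 in², y = 5.406385 in, Ī = 1.430364 in⁴.
Centroid: ȳ = ΣA·y / ΣA = 3.060888 in.
Transfer each piece to the centroidal x-axis using Ī + A·d² with d = y − 3.060888:
  rectangular body: d = -0.7608877 in → contributes +40.94312 in⁴
  semicircular cap: d = 2.345497 in → contributes +32.62622 in⁴
Total I = 73.56934 in⁴.
Extreme fibre distance c = 3.439112 in; S = I/c = 21.39196 in³.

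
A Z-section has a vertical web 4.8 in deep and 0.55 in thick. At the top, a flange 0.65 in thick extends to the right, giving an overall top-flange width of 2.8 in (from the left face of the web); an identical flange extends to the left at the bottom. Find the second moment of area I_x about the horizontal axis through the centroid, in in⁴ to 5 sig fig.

Break the section into simple shapes (no overlaps), measuring from the bottom-left corner of the bounding box.
Web: 0.55 × 4.8, A = 2.64 in², y = 2.4 in, Ī = 5.0688 in⁴.
Top flange (beyond web): 2.25 × 0.65, A = 1.4625 in², y = 4.475 in, Ī = 0.05149219 in⁴.
Bottom flange (beyond web): 2.25 × 0.65, A = 1.4625 in², y = 0.325 in, Ī = 0.05149219 in⁴.
Centroid: ȳ = ΣA·y / ΣA = 2.4 in.
Transfer each piece to the horizontal axis through the centroid using Ī + A·d² with d = y − 2.4:
  web: d = 0 in → contributes +5.0688 in⁴
  top flange (beyond web): d = 2.075 in → contributes +6.348469 in⁴
  bottom flange (beyond web): d = -2.075 in → contributes +6.348469 in⁴
Total I = 17.76574 in⁴.

I_x ≈ 17.766 in⁴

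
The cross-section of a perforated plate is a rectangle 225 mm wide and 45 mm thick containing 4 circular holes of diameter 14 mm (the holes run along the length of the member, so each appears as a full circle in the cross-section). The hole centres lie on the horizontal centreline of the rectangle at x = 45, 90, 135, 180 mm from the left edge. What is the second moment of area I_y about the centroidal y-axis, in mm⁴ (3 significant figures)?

I_y ≈ 4.11 × 10⁷ mm⁴

Decompose the section into non-overlapping parts with the origin at the bottom-left of its bounding rectangle.
Plate: 225 × 45, A = 10 125 mm², x = 112.5 mm, Ī = 42 714 844 mm⁴.
Hole 1 (subtracted): ⌀14, A = 153.94 mm², x = 45 mm, Ī = 1885.7 mm⁴.
Hole 2 (subtracted): ⌀14, A = 153.94 mm², x = 90 mm, Ī = 1885.7 mm⁴.
Hole 3 (subtracted): ⌀14, A = 153.94 mm², x = 135 mm, Ī = 1885.7 mm⁴.
Hole 4 (subtracted): ⌀14, A = 153.94 mm², x = 180 mm, Ī = 1885.7 mm⁴.
By symmetry the centroid is at mid-width, x̄ = 112.5 mm.
Transfer each piece to the centroidal y-axis using Ī + A·d² with d = x − 112.5:
  plate: d = 0 mm → contributes +42 714 844 mm⁴
  hole 1: d = -67.5 mm → contributes −703 266 mm⁴
  hole 2: d = -22.5 mm → contributes −79 817 mm⁴
  hole 3: d = 22.5 mm → contributes −79 817 mm⁴
  hole 4: d = 67.5 mm → contributes −703 266 mm⁴
Total I = 41 148 678 mm⁴.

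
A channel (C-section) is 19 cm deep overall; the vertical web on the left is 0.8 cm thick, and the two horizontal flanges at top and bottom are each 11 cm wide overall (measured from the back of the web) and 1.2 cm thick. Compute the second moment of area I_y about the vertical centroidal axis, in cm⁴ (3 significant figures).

I_y ≈ 497 cm⁴

Break the section into simple shapes (no overlaps), measuring from the bottom-left corner of the bounding box.
Web: 0.8 × 19, A = 15.2 cm², x = 0.4 cm, Ī = 0.81067 cm⁴.
Top flange (beyond web): 10.2 × 1.2, A = 12.24 cm², x = 5.9 cm, Ī = 106.12 cm⁴.
Bottom flange (beyond web): 10.2 × 1.2, A = 12.24 cm², x = 5.9 cm, Ī = 106.12 cm⁴.
Centroid: x̄ = ΣA·x / ΣA = 3.7931 cm.
Transfer each piece to the vertical centroidal axis using Ī + A·d² with d = x − 3.7931:
  web: d = -3.3931 cm → contributes +175.81 cm⁴
  top flange (beyond web): d = 2.1069 cm → contributes +160.45 cm⁴
  bottom flange (beyond web): d = 2.1069 cm → contributes +160.45 cm⁴
Total I = 496.72 cm⁴.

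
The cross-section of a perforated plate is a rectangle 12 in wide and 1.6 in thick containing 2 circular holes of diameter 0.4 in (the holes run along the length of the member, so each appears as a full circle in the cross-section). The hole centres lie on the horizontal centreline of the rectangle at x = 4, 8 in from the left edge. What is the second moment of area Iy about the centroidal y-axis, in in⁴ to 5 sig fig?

Split into non-overlapping primitives; take the origin at the lower-left of the bounding box.
Plate: 12 × 1.6, A = 19.2 in², x = 6 in, Ī = 230.4 in⁴.
Hole 1 (subtracted): ⌀0.4, A = 0.1256637 in², x = 4 in, Ī = 0.001256637 in⁴.
Hole 2 (subtracted): ⌀0.4, A = 0.1256637 in², x = 8 in, Ī = 0.001256637 in⁴.
By symmetry the centroid is at mid-width, x̄ = 6 in.
Transfer each piece to the centroidal y-axis using Ī + A·d² with d = x − 6:
  plate: d = 0 in → contributes +230.4 in⁴
  hole 1: d = -2 in → contributes −0.5039115 in⁴
  hole 2: d = 2 in → contributes −0.5039115 in⁴
Total I = 229.3922 in⁴.

Iy ≈ 229.39 in⁴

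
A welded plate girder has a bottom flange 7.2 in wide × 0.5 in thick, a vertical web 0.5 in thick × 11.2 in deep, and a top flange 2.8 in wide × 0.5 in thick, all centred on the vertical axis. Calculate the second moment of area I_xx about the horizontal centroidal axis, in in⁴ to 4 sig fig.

I_xx ≈ 214.1 in⁴

Treat the section as a set of non-overlapping primitives; coordinates are from the bounding-box lower-left.
Bottom plate: 7.2 × 0.5, A = 3.6 in², y = 0.25 in, Ī = 0.075 in⁴.
Web plate: 0.5 × 11.2, A = 5.6 in², y = 6.1 in, Ī = 58.5387 in⁴.
Top plate: 2.8 × 0.5, A = 1.4 in², y = 11.95 in, Ī = 0.0291667 in⁴.
Centroid: ȳ = ΣA·y / ΣA = 4.88585 in.
Transfer each piece to the horizontal centroidal axis using Ī + A·d² with d = y − 4.88585:
  bottom plate: d = -4.63585 in → contributes +77.4429 in⁴
  web plate: d = 1.21415 in → contributes +66.794 in⁴
  top plate: d = 7.06415 in → contributes +69.8923 in⁴
Total I = 214.129 in⁴.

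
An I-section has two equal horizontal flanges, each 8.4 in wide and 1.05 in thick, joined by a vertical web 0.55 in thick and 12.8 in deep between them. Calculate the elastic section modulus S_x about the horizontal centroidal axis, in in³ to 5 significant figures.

Break the section into simple shapes (no overlaps), measuring from the bottom-left corner of the bounding box.
Bottom flange: 8.4 × 1.05, A = 8.82 in², y = 0.525 in, Ī = 0.8103375 in⁴.
Web: 0.55 × 12.8, A = 7.04 in², y = 7.45 in, Ī = 96.11947 in⁴.
Top flange: 8.4 × 1.05, A = 8.82 in², y = 14.375 in, Ī = 0.8103375 in⁴.
By symmetry the centroid is at mid-height, ȳ = 7.45 in.
Transfer each piece to the horizontal centroidal axis using Ī + A·d² with d = y − 7.45:
  bottom flange: d = -6.925 in → contributes +423.779 in⁴
  web: d = 0 in → contributes +96.11947 in⁴
  top flange: d = 6.925 in → contributes +423.779 in⁴
Total I = 943.6774 in⁴.
Extreme fibre distance c = 7.45 in; S = I/c = 126.6681 in³.

S_x ≈ 126.67 in³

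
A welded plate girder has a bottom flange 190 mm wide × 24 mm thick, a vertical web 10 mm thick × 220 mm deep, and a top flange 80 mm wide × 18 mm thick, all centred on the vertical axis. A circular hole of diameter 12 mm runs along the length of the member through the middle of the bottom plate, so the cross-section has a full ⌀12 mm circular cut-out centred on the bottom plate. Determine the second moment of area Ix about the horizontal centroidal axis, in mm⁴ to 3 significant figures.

Split into non-overlapping primitives; take the origin at the lower-left of the bounding box.
Bottom plate: 190 × 24, A = 4 560 mm², y = 12 mm, Ī = 218 880 mm⁴.
Web plate: 10 × 220, A = 2 200 mm², y = 134 mm, Ī = 8 873 333 mm⁴.
Top plate: 80 × 18, A = 1 440 mm², y = 253 mm, Ī = 38 880 mm⁴.
Hole (subtracted): ⌀12, A = 113.1 mm², y = 12 mm, Ī = 1017.9 mm⁴.
Centroid: ȳ = ΣA·y / ΣA = 88.103 mm.
Transfer each piece to the horizontal centroidal axis using Ī + A·d² with d = y − 88.103:
  bottom plate: d = -76.103 mm → contributes +26 629 090 mm⁴
  web plate: d = 45.897 mm → contributes +13 507 648 mm⁴
  top plate: d = 164.9 mm → contributes +39 193 806 mm⁴
  hole: d = -76.103 mm → contributes −656 045 mm⁴
Total I = 78 674 499 mm⁴.

Ix ≈ 7.87 × 10⁷ mm⁴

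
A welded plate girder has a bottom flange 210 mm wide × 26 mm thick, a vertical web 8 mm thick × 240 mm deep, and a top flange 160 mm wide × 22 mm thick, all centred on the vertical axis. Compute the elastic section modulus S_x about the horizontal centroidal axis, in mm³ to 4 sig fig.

Break the section into simple shapes (no overlaps), measuring from the bottom-left corner of the bounding box.
Bottom plate: 210 × 26, A = 5 460 mm², y = 13 mm, Ī = 307 580 mm⁴.
Web plate: 8 × 240, A = 1 920 mm², y = 146 mm, Ī = 9 216 000 mm⁴.
Top plate: 160 × 22, A = 3 520 mm², y = 277 mm, Ī = 141 973 mm⁴.
Centroid: ȳ = ΣA·y / ΣA = 121.683 mm.
Transfer each piece to the horizontal centroidal axis using Ī + A·d² with d = y − 121.683:
  bottom plate: d = -108.683 mm → contributes +64 800 558 mm⁴
  web plate: d = 24.3174 mm → contributes +10 351 368 mm⁴
  top plate: d = 155.317 mm → contributes +85 056 709 mm⁴
Total I = 160 208 635 mm⁴.
Extreme fibre distance c = 166.317 mm; S = I/c = 963 270 mm³.

S_x ≈ 9.633 × 10⁵ mm³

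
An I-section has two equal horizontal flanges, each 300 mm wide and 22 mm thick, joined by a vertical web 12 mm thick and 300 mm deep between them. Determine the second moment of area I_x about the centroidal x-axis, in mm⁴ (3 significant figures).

I_x ≈ 3.70 × 10⁸ mm⁴

Break the section into simple shapes (no overlaps), measuring from the bottom-left corner of the bounding box.
Bottom flange: 300 × 22, A = 6 600 mm², y = 11 mm, Ī = 266 200 mm⁴.
Web: 12 × 300, A = 3 600 mm², y = 172 mm, Ī = 27 000 000 mm⁴.
Top flange: 300 × 22, A = 6 600 mm², y = 333 mm, Ī = 266 200 mm⁴.
By symmetry the centroid is at mid-height, ȳ = 172 mm.
Transfer each piece to the centroidal x-axis using Ī + A·d² with d = y − 172:
  bottom flange: d = -161 mm → contributes +171 344 800 mm⁴
  web: d = 0 mm → contributes +27 000 000 mm⁴
  top flange: d = 161 mm → contributes +171 344 800 mm⁴
Total I = 369 689 600 mm⁴.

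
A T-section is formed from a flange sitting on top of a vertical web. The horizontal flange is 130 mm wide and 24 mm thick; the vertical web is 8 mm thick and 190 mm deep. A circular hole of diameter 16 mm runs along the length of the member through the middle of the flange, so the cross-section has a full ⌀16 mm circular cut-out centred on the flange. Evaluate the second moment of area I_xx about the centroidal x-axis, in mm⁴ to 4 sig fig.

Decompose the section into non-overlapping parts with the origin at the bottom-left of its bounding rectangle.
Flange: 130 × 24, A = 3 120 mm², y = 202 mm, Ī = 149 760 mm⁴.
Web: 8 × 190, A = 1 520 mm², y = 95 mm, Ī = 4 572 667 mm⁴.
Hole (subtracted): ⌀16, A = 201.062 mm², y = 202 mm, Ī = 3216.99 mm⁴.
Centroid: ȳ = ΣA·y / ΣA = 165.361 mm.
Transfer each piece to the centroidal x-axis using Ī + A·d² with d = y − 165.361:
  flange: d = 36.6394 mm → contributes +4 338 189 mm⁴
  web: d = -70.3606 mm → contributes +12 097 601 mm⁴
  hole: d = 36.6394 mm → contributes −273 132 mm⁴
Total I = 16 162 659 mm⁴.

I_xx ≈ 1.616 × 10⁷ mm⁴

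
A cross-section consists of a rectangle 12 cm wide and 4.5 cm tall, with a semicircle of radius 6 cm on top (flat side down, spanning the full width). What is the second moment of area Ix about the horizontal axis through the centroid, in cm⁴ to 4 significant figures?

Treat the section as a set of non-overlapping primitives; coordinates are from the bounding-box lower-left.
Rectangular body: 12 × 4.5, A = 54 cm², y = 2.25 cm, Ī = 91.125 cm⁴.
Semicircular cap: semicircle r = 6, A = 56.5487 cm², y = 7.04648 cm, Ī = 142.245 cm⁴.
Centroid: ȳ = ΣA·y / ΣA = 4.70353 cm.
Transfer each piece to the horizontal axis through the centroid using Ī + A·d² with d = y − 4.70353:
  rectangular body: d = -2.45353 cm → contributes +416.195 cm⁴
  semicircular cap: d = 2.34295 cm → contributes +452.664 cm⁴
Total I = 868.859 cm⁴.

Ix ≈ 868.9 cm⁴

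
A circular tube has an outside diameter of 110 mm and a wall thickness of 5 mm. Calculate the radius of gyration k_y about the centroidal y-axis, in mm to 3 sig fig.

Break the section into simple shapes (no overlaps), measuring from the bottom-left corner of the bounding box.
Outer circle: ⌀110, A = 9503.3 mm², x = 55 mm, Ī = 7 186 884 mm⁴.
Bore (subtracted): ⌀100, A = 7 854 mm², x = 55 mm, Ī = 4 908 739 mm⁴.
By symmetry the centroid is at mid-width, x̄ = 55 mm.
All pieces are centred on the centroidal y-axis, so I = ΣĪ (holes subtracted) = 2 278 146 mm⁴.
Radius of gyration: k = √(I/A) = √(2 278 146 / 1649.3) = 37.165 mm.

k_y ≈ 37.2 mm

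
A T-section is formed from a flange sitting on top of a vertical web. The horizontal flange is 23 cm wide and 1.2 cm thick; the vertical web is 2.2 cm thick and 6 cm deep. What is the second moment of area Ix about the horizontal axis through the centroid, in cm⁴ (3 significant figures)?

Ix ≈ 159 cm⁴

Decompose the section into non-overlapping parts with the origin at the bottom-left of its bounding rectangle.
Flange: 23 × 1.2, A = 27.6 cm², y = 6.6 cm, Ī = 3.312 cm⁴.
Web: 2.2 × 6, A = 13.2 cm², y = 3 cm, Ī = 39.6 cm⁴.
Centroid: ȳ = ΣA·y / ΣA = 5.4353 cm.
Transfer each piece to the horizontal axis through the centroid using Ī + A·d² with d = y − 5.4353:
  flange: d = 1.1647 cm → contributes +40.752 cm⁴
  web: d = -2.4353 cm → contributes +117.88 cm⁴
Total I = 158.64 cm⁴.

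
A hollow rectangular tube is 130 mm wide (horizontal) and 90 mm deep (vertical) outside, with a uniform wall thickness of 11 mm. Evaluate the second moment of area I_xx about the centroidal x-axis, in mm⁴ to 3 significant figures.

Decompose the section into non-overlapping parts with the origin at the bottom-left of its bounding rectangle.
Outer rectangle: 130 × 90, A = 11 700 mm², y = 45 mm, Ī = 7 897 500 mm⁴.
Inner void (subtracted): 108 × 68, A = 7 344 mm², y = 45 mm, Ī = 2 829 888 mm⁴.
By symmetry the centroid is at mid-height, ȳ = 45 mm.
All pieces are centred on the centroidal x-axis, so I = ΣĪ (holes subtracted) = 5 067 612 mm⁴.

I_xx ≈ 5.07 × 10⁶ mm⁴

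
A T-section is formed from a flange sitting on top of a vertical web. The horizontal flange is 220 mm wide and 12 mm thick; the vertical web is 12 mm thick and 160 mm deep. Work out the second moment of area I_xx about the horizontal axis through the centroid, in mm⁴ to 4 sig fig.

I_xx ≈ 1.235 × 10⁷ mm⁴

Decompose the section into non-overlapping parts with the origin at the bottom-left of its bounding rectangle.
Flange: 220 × 12, A = 2 640 mm², y = 166 mm, Ī = 31 680 mm⁴.
Web: 12 × 160, A = 1 920 mm², y = 80 mm, Ī = 4 096 000 mm⁴.
Centroid: ȳ = ΣA·y / ΣA = 129.789 mm.
Transfer each piece to the horizontal axis through the centroid using Ī + A·d² with d = y − 129.789:
  flange: d = 36.2105 mm → contributes +3 493 254 mm⁴
  web: d = -49.7895 mm → contributes +8 855 664 mm⁴
Total I = 12 348 918 mm⁴.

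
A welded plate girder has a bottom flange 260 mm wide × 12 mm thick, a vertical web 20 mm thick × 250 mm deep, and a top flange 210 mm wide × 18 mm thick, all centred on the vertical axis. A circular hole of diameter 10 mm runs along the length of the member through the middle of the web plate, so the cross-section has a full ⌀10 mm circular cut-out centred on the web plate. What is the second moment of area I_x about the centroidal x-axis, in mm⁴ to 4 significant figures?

Decompose the section into non-overlapping parts with the origin at the bottom-left of its bounding rectangle.
Bottom plate: 260 × 12, A = 3 120 mm², y = 6 mm, Ī = 37 440 mm⁴.
Web plate: 20 × 250, A = 5 000 mm², y = 137 mm, Ī = 26 041 667 mm⁴.
Top plate: 210 × 18, A = 3 780 mm², y = 271 mm, Ī = 102 060 mm⁴.
Hole (subtracted): ⌀10, A = 78.5398 mm², y = 137 mm, Ī = 490.874 mm⁴.
Centroid: ȳ = ΣA·y / ΣA = 145.273 mm.
Transfer each piece to the centroidal x-axis using Ī + A·d² with d = y − 145.273:
  bottom plate: d = -139.273 mm → contributes +60 556 060 mm⁴
  web plate: d = -8.27309 mm → contributes +26 383 887 mm⁴
  top plate: d = 125.727 mm → contributes +59 853 488 mm⁴
  hole: d = -8.27309 mm → contributes −5866.45 mm⁴
Total I = 146 787 568 mm⁴.

I_x ≈ 1.468 × 10⁸ mm⁴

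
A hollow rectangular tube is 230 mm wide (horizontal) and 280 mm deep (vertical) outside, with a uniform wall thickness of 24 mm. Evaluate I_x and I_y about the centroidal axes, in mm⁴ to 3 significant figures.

Split into non-overlapping primitives; take the origin at the lower-left of the bounding box.
Outer rectangle: 230 × 280, A = 64 400 mm², y = 140 mm, Ī = 420 746 667 mm⁴.
Inner void (subtracted): 182 × 232, A = 42 224 mm², y = 140 mm, Ī = 189 388 715 mm⁴.
By symmetry the centroid is at mid-height, ȳ = 140 mm.
All pieces are centred on the centroidal x-axis, so I = ΣĪ (holes subtracted) = 231 357 952 mm⁴.
Repeating about the centroidal y-axis gives I_y = 167 344 352 mm⁴.

I_x ≈ 2.31 × 10⁸ mm⁴, I_y ≈ 1.67 × 10⁸ mm⁴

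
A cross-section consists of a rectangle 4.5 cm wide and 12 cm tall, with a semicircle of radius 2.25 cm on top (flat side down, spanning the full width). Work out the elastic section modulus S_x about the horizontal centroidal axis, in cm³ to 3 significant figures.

Split into non-overlapping primitives; take the origin at the lower-left of the bounding box.
Rectangular body: 4.5 × 12, A = 54 cm², y = 6 cm, Ī = 648 cm⁴.
Semicircular cap: semicircle r = 2.25, A = 7.9522 cm², y = 12.955 cm, Ī = 2.813 cm⁴.
Centroid: ȳ = ΣA·y / ΣA = 6.8927 cm.
Transfer each piece to the horizontal centroidal axis using Ī + A·d² with d = y − 6.8927:
  rectangular body: d = -0.89273 cm → contributes +691.04 cm⁴
  semicircular cap: d = 6.0622 cm → contributes +295.06 cm⁴
Total I = 986.09 cm⁴.
Extreme fibre distance c = 7.3573 cm; S = I/c = 134.03 cm³.

S_x ≈ 134 cm³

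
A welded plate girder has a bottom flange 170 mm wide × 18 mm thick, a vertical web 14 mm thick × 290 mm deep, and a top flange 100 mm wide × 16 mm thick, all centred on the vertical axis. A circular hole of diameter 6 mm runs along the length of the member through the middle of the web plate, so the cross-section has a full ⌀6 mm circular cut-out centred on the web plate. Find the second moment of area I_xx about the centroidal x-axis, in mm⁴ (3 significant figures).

I_xx ≈ 1.33 × 10⁸ mm⁴

Treat the section as a set of non-overlapping primitives; coordinates are from the bounding-box lower-left.
Bottom plate: 170 × 18, A = 3 060 mm², y = 9 mm, Ī = 82 620 mm⁴.
Web plate: 14 × 290, A = 4 060 mm², y = 163 mm, Ī = 28 453 833 mm⁴.
Top plate: 100 × 16, A = 1 600 mm², y = 316 mm, Ī = 34 133 mm⁴.
Hole (subtracted): ⌀6, A = 28.274 mm², y = 163 mm, Ī = 63.617 mm⁴.
Centroid: ȳ = ΣA·y / ΣA = 136.95 mm.
Transfer each piece to the centroidal x-axis using Ī + A·d² with d = y − 136.95:
  bottom plate: d = -127.95 mm → contributes +50 176 649 mm⁴
  web plate: d = 26.052 mm → contributes +31 209 460 mm⁴
  top plate: d = 179.05 mm → contributes +51 329 732 mm⁴
  hole: d = 26.052 mm → contributes −19 254 mm⁴
Total I = 132 696 586 mm⁴.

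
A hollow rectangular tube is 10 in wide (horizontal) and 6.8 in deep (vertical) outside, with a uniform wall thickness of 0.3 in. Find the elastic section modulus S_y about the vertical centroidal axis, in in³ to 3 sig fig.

Decompose the section into non-overlapping parts with the origin at the bottom-left of its bounding rectangle.
Outer rectangle: 10 × 6.8, A = 68 in², x = 5 in, Ī = 566.67 in⁴.
Inner void (subtracted): 9.4 × 6.2, A = 58.28 in², x = 5 in, Ī = 429.14 in⁴.
By symmetry the centroid is at mid-width, x̄ = 5 in.
All pieces are centred on the vertical centroidal axis, so I = ΣĪ (holes subtracted) = 137.53 in⁴.
Extreme fibre distance c = 5 in; S = I/c = 27.506 in³.

S_y ≈ 27.5 in³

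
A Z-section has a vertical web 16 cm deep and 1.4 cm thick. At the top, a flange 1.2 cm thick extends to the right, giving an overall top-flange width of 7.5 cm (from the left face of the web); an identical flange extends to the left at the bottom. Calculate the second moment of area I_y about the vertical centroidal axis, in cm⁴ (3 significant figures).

Decompose the section into non-overlapping parts with the origin at the bottom-left of its bounding rectangle.
Web: 1.4 × 16, A = 22.4 cm², x = 6.8 cm, Ī = 3.6587 cm⁴.
Top flange (beyond web): 6.1 × 1.2, A = 7.32 cm², x = 10.55 cm, Ī = 22.698 cm⁴.
Bottom flange (beyond web): 6.1 × 1.2, A = 7.32 cm², x = 3.05 cm, Ī = 22.698 cm⁴.
Centroid: x̄ = ΣA·x / ΣA = 6.8 cm.
Transfer each piece to the vertical centroidal axis using Ī + A·d² with d = x − 6.8:
  web: d = 0 cm → contributes +3.6587 cm⁴
  top flange (beyond web): d = 3.75 cm → contributes +125.64 cm⁴
  bottom flange (beyond web): d = -3.75 cm → contributes +125.64 cm⁴
Total I = 254.93 cm⁴.

I_y ≈ 255 cm⁴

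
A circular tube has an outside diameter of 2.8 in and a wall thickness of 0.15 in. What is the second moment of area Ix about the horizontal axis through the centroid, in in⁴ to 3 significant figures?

Decompose the section into non-overlapping parts with the origin at the bottom-left of its bounding rectangle.
Outer circle: ⌀2.8, A = 6.1575 in², y = 1.4 in, Ī = 3.0172 in⁴.
Bore (subtracted): ⌀2.5, A = 4.9087 in², y = 1.4 in, Ī = 1.9175 in⁴.
By symmetry the centroid is at mid-height, ȳ = 1.4 in.
All pieces are centred on the horizontal axis through the centroid, so I = ΣĪ (holes subtracted) = 1.0997 in⁴.

Ix ≈ 1.10 in⁴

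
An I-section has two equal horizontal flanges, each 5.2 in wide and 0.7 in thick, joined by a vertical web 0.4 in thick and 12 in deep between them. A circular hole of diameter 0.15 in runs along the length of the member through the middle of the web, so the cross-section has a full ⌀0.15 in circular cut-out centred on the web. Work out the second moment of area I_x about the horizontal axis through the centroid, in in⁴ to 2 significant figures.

I_x ≈ 350 in⁴

Treat the section as a set of non-overlapping primitives; coordinates are from the bounding-box lower-left.
Bottom flange: 5.2 × 0.7, A = 3.64 in², y = 0.35 in, Ī = 0.1486 in⁴.
Web: 0.4 × 12, A = 4.8 in², y = 6.7 in, Ī = 57.6 in⁴.
Top flange: 5.2 × 0.7, A = 3.64 in², y = 13.05 in, Ī = 0.1486 in⁴.
Hole (subtracted): ⌀0.15, A = 0.01767 in², y = 6.7 in, Ī = 0.00002485 in⁴.
By symmetry the centroid is at mid-height, ȳ = 6.7 in.
Transfer each piece to the horizontal axis through the centroid using Ī + A·d² with d = y − 6.7:
  bottom flange: d = -6.35 in → contributes +146.9 in⁴
  web: d = 0 in → contributes +57.6 in⁴
  top flange: d = 6.35 in → contributes +146.9 in⁴
  hole: d = 0 in → contributes −0.00002485 in⁴
Total I = 351.4 in⁴.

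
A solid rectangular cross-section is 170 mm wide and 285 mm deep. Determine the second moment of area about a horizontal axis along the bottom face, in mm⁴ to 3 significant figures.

The section: 170 × 285, A = 48 450 mm², y = 142.5 mm, Ī = 327 945 938 mm⁴.
Transfer it to the base of the section using Ī + A·d² with d = y − 0:
  the section: d = 142.5 mm → contributes +1 311 783 750 mm⁴
Total I = 1 311 783 750 mm⁴.

I_base ≈ 1.31 × 10⁹ mm⁴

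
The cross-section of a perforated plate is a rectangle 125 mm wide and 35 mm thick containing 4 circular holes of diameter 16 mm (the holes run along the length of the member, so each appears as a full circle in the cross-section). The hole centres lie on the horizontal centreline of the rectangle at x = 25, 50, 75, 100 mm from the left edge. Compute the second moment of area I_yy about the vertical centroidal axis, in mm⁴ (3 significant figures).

Split into non-overlapping primitives; take the origin at the lower-left of the bounding box.
Plate: 125 × 35, A = 4 375 mm², x = 62.5 mm, Ī = 5 696 615 mm⁴.
Hole 1 (subtracted): ⌀16, A = 201.06 mm², x = 25 mm, Ī = 3 217 mm⁴.
Hole 2 (subtracted): ⌀16, A = 201.06 mm², x = 50 mm, Ī = 3 217 mm⁴.
Hole 3 (subtracted): ⌀16, A = 201.06 mm², x = 75 mm, Ī = 3 217 mm⁴.
Hole 4 (subtracted): ⌀16, A = 201.06 mm², x = 100 mm, Ī = 3 217 mm⁴.
By symmetry the centroid is at mid-width, x̄ = 62.5 mm.
Transfer each piece to the vertical centroidal axis using Ī + A·d² with d = x − 62.5:
  plate: d = 0 mm → contributes +5 696 615 mm⁴
  hole 1: d = -37.5 mm → contributes −285 960 mm⁴
  hole 2: d = -12.5 mm → contributes −34 633 mm⁴
  hole 3: d = 12.5 mm → contributes −34 633 mm⁴
  hole 4: d = 37.5 mm → contributes −285 960 mm⁴
Total I = 5 055 428 mm⁴.

I_yy ≈ 5.06 × 10⁶ mm⁴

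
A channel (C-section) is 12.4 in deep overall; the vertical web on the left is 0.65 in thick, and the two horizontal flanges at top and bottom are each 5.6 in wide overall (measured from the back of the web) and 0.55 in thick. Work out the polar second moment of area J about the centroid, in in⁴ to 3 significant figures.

J ≈ 331 in⁴

Split into non-overlapping primitives; take the origin at the lower-left of the bounding box.
Web: 0.65 × 12.4, A = 8.06 in², y = 6.2 in, Ī = 103.28 in⁴.
Top flange (beyond web): 4.95 × 0.55, A = 2.7225 in², y = 12.125 in, Ī = 0.06863 in⁴.
Bottom flange (beyond web): 4.95 × 0.55, A = 2.7225 in², y = 0.275 in, Ī = 0.06863 in⁴.
By symmetry the centroid is at mid-height, ȳ = 6.2 in.
Transfer each piece to the centroidal x-axis using Ī + A·d² with d = y − 6.2:
  web: d = 0 in → contributes +103.28 in⁴
  top flange (beyond web): d = 5.925 in → contributes +95.644 in⁴
  bottom flange (beyond web): d = -5.925 in → contributes +95.644 in⁴
Total I = 294.56 in⁴.
For the y-axis: x̄ = 1.4539 in.
Repeating about the centroidal y-axis gives I_y = 36.879 in⁴.
Polar second moment: J = I_x + I_y = 331.44 in⁴.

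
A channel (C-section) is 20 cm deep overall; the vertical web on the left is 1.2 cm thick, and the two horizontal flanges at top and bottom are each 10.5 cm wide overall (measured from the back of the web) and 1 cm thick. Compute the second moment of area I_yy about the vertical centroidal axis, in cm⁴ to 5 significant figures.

I_yy ≈ 425.76 cm⁴

Decompose the section into non-overlapping parts with the origin at the bottom-left of its bounding rectangle.
Web: 1.2 × 20, A = 24 cm², x = 0.6 cm, Ī = 2.88 cm⁴.
Top flange (beyond web): 9.3 × 1, A = 9.3 cm², x = 5.85 cm, Ī = 67.02975 cm⁴.
Bottom flange (beyond web): 9.3 × 1, A = 9.3 cm², x = 5.85 cm, Ī = 67.02975 cm⁴.
Centroid: x̄ = ΣA·x / ΣA = 2.892254 cm.
Transfer each piece to the vertical centroidal axis using Ī + A·d² with d = x − 2.892254:
  web: d = -2.292254 cm → contributes +128.9862 cm⁴
  top flange (beyond web): d = 2.957746 cm → contributes +148.3886 cm⁴
  bottom flange (beyond web): d = 2.957746 cm → contributes +148.3886 cm⁴
Total I = 425.7634 cm⁴.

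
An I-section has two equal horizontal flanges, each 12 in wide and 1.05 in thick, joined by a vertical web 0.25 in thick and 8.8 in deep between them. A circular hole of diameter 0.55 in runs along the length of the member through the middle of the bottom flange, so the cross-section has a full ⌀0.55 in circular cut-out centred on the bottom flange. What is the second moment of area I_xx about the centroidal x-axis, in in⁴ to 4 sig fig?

I_xx ≈ 621.9 in⁴

Treat the section as a set of non-overlapping primitives; coordinates are from the bounding-box lower-left.
Bottom flange: 12 × 1.05, A = 12.6 in², y = 0.525 in, Ī = 1.15763 in⁴.
Web: 0.25 × 8.8, A = 2.2 in², y = 5.45 in, Ī = 14.1973 in⁴.
Top flange: 12 × 1.05, A = 12.6 in², y = 10.375 in, Ī = 1.15763 in⁴.
Hole (subtracted): ⌀0.55, A = 0.237583 in², y = 0.525 in, Ī = 0.0044918 in⁴.
Centroid: ȳ = ΣA·y / ΣA = 5.49308 in.
Transfer each piece to the centroidal x-axis using Ī + A·d² with d = y − 5.49308:
  bottom flange: d = -4.96808 in → contributes +312.148 in⁴
  web: d = -0.0430778 in → contributes +14.2014 in⁴
  top flange: d = 4.88192 in → contributes +301.456 in⁴
  hole: d = -4.96808 in → contributes −5.86847 in⁴
Total I = 621.937 in⁴.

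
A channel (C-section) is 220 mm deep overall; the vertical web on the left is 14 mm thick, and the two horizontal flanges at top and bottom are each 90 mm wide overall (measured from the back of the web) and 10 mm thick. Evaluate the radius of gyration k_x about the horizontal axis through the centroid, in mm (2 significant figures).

k_x ≈ 80 mm

Split into non-overlapping primitives; take the origin at the lower-left of the bounding box.
Web: 14 × 220, A = 3 080 mm², y = 110 mm, Ī = 12 422 667 mm⁴.
Top flange (beyond web): 76 × 10, A = 760 mm², y = 215 mm, Ī = 6 333 mm⁴.
Bottom flange (beyond web): 76 × 10, A = 760 mm², y = 5 mm, Ī = 6 333 mm⁴.
By symmetry the centroid is at mid-height, ȳ = 110 mm.
Transfer each piece to the horizontal axis through the centroid using Ī + A·d² with d = y − 110:
  web: d = 0 mm → contributes +12 422 667 mm⁴
  top flange (beyond web): d = 105 mm → contributes +8 385 333 mm⁴
  bottom flange (beyond web): d = -105 mm → contributes +8 385 333 mm⁴
Total I = 29 193 333 mm⁴.
Radius of gyration: k = √(I/A) = √(29 193 333 / 4 600) = 79.66 mm.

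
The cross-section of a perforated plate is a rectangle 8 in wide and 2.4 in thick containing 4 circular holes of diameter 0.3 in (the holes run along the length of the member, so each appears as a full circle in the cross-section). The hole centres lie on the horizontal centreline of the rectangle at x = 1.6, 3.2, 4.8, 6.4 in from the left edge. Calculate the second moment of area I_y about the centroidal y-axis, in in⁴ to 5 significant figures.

I_y ≈ 101.49 in⁴

Split into non-overlapping primitives; take the origin at the lower-left of the bounding box.
Plate: 8 × 2.4, A = 19.2 in², x = 4 in, Ī = 102.4 in⁴.
Hole 1 (subtracted): ⌀0.3, A = 0.07068583 in², x = 1.6 in, Ī = 0.0003976078 in⁴.
Hole 2 (subtracted): ⌀0.3, A = 0.07068583 in², x = 3.2 in, Ī = 0.0003976078 in⁴.
Hole 3 (subtracted): ⌀0.3, A = 0.07068583 in², x = 4.8 in, Ī = 0.0003976078 in⁴.
Hole 4 (subtracted): ⌀0.3, A = 0.07068583 in², x = 6.4 in, Ī = 0.0003976078 in⁴.
By symmetry the centroid is at mid-width, x̄ = 4 in.
Transfer each piece to the centroidal y-axis using Ī + A·d² with d = x − 4:
  plate: d = 0 in → contributes +102.4 in⁴
  hole 1: d = -2.4 in → contributes −0.407548 in⁴
  hole 2: d = -0.8 in → contributes −0.04563654 in⁴
  hole 3: d = 0.8 in → contributes −0.04563654 in⁴
  hole 4: d = 2.4 in → contributes −0.407548 in⁴
Total I = 101.4936 in⁴.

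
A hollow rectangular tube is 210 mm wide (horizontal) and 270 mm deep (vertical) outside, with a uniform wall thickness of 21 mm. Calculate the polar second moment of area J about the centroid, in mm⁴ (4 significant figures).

J ≈ 2.968 × 10⁸ mm⁴

Decompose the section into non-overlapping parts with the origin at the bottom-left of its bounding rectangle.
Outer rectangle: 210 × 270, A = 56 700 mm², y = 135 mm, Ī = 344 452 500 mm⁴.
Inner void (subtracted): 168 × 228, A = 38 304 mm², y = 135 mm, Ī = 165 932 928 mm⁴.
By symmetry the centroid is at mid-height, ȳ = 135 mm.
All pieces are centred on the centroidal x-axis, so I = ΣĪ (holes subtracted) = 178 519 572 mm⁴.
Repeating about the centroidal y-axis gives I_y = 118 281 492 mm⁴.
Polar second moment: J = I_x + I_y = 296 801 064 mm⁴.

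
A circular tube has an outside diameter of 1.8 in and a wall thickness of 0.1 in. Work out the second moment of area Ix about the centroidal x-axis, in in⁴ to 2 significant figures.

Ix ≈ 0.19 in⁴

Break the section into simple shapes (no overlaps), measuring from the bottom-left corner of the bounding box.
Outer circle: ⌀1.8, A = 2.545 in², y = 0.9 in, Ī = 0.5153 in⁴.
Bore (subtracted): ⌀1.6, A = 2.011 in², y = 0.9 in, Ī = 0.3217 in⁴.
By symmetry the centroid is at mid-height, ȳ = 0.9 in.
All pieces are centred on the centroidal x-axis, so I = ΣĪ (holes subtracted) = 0.1936 in⁴.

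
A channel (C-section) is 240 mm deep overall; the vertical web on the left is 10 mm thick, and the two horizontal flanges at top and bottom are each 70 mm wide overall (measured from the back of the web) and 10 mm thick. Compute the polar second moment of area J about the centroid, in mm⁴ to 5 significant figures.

J ≈ 2.8760 × 10⁷ mm⁴

Break the section into simple shapes (no overlaps), measuring from the bottom-left corner of the bounding box.
Web: 10 × 240, A = 2 400 mm², y = 120 mm, Ī = 11 520 000 mm⁴.
Top flange (beyond web): 60 × 10, A = 600 mm², y = 235 mm, Ī = 5 000 mm⁴.
Bottom flange (beyond web): 60 × 10, A = 600 mm², y = 5 mm, Ī = 5 000 mm⁴.
By symmetry the centroid is at mid-height, ȳ = 120 mm.
Transfer each piece to the centroidal x-axis using Ī + A·d² with d = y − 120:
  web: d = 0 mm → contributes +11 520 000 mm⁴
  top flange (beyond web): d = 115 mm → contributes +7 940 000 mm⁴
  bottom flange (beyond web): d = -115 mm → contributes +7 940 000 mm⁴
Total I = 27 400 000 mm⁴.
For the y-axis: x̄ = 16.66667 mm.
Repeating about the centroidal y-axis gives I_y = 1 360 000 mm⁴.
Polar second moment: J = I_x + I_y = 28 760 000 mm⁴.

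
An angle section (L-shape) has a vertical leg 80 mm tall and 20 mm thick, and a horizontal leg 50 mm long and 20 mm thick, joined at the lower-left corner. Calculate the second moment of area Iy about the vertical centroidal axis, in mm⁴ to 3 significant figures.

Split into non-overlapping primitives; take the origin at the lower-left of the bounding box.
Vertical leg: 20 × 80, A = 1 600 mm², x = 10 mm, Ī = 53 333 mm⁴.
Horizontal leg (remainder): 30 × 20, A = 600 mm², x = 35 mm, Ī = 45 000 mm⁴.
Centroid: x̄ = ΣA·x / ΣA = 16.818 mm.
Transfer each piece to the vertical centroidal axis using Ī + A·d² with d = x − 16.818:
  vertical leg: d = -6.8182 mm → contributes +127 713 mm⁴
  horizontal leg (remainder): d = 18.182 mm → contributes +243 347 mm⁴
Total I = 371 061 mm⁴.

Iy ≈ 3.71 × 10⁵ mm⁴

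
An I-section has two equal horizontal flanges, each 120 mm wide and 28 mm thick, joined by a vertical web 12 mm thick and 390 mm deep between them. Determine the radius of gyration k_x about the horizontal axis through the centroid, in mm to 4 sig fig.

Decompose the section into non-overlapping parts with the origin at the bottom-left of its bounding rectangle.
Bottom flange: 120 × 28, A = 3 360 mm², y = 14 mm, Ī = 219 520 mm⁴.
Web: 12 × 390, A = 4 680 mm², y = 223 mm, Ī = 59 319 000 mm⁴.
Top flange: 120 × 28, A = 3 360 mm², y = 432 mm, Ī = 219 520 mm⁴.
By symmetry the centroid is at mid-height, ȳ = 223 mm.
Transfer each piece to the horizontal axis through the centroid using Ī + A·d² with d = y − 223:
  bottom flange: d = -209 mm → contributes +146 987 680 mm⁴
  web: d = 0 mm → contributes +59 319 000 mm⁴
  top flange: d = 209 mm → contributes +146 987 680 mm⁴
Total I = 353 294 360 mm⁴.
Radius of gyration: k = √(I/A) = √(353 294 360 / 11 400) = 176.042 mm.

k_x ≈ 176.0 mm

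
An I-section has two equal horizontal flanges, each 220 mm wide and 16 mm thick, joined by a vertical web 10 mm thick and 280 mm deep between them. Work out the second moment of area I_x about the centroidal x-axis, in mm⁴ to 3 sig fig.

I_x ≈ 1.73 × 10⁸ mm⁴

Decompose the section into non-overlapping parts with the origin at the bottom-left of its bounding rectangle.
Bottom flange: 220 × 16, A = 3 520 mm², y = 8 mm, Ī = 75 093 mm⁴.
Web: 10 × 280, A = 2 800 mm², y = 156 mm, Ī = 18 293 333 mm⁴.
Top flange: 220 × 16, A = 3 520 mm², y = 304 mm, Ī = 75 093 mm⁴.
By symmetry the centroid is at mid-height, ȳ = 156 mm.
Transfer each piece to the centroidal x-axis using Ī + A·d² with d = y − 156:
  bottom flange: d = -148 mm → contributes +77 177 173 mm⁴
  web: d = 0 mm → contributes +18 293 333 mm⁴
  top flange: d = 148 mm → contributes +77 177 173 mm⁴
Total I = 172 647 680 mm⁴.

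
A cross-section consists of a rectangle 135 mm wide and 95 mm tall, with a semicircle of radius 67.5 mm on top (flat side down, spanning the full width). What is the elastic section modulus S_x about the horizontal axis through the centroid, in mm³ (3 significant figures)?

Split into non-overlapping primitives; take the origin at the lower-left of the bounding box.
Rectangular body: 135 × 95, A = 12 825 mm², y = 47.5 mm, Ī = 9 645 469 mm⁴.
Semicircular cap: semicircle r = 67.5, A = 7156.9 mm², y = 123.65 mm, Ī = 2 278 490 mm⁴.
Centroid: ȳ = ΣA·y / ΣA = 74.774 mm.
Transfer each piece to the horizontal axis through the centroid using Ī + A·d² with d = y − 74.774:
  rectangular body: d = -27.274 mm → contributes +19 185 562 mm⁴
  semicircular cap: d = 48.874 mm → contributes +19 374 021 mm⁴
Total I = 38 559 583 mm⁴.
Extreme fibre distance c = 87.726 mm; S = I/c = 439 545 mm³.

S_x ≈ 4.40 × 10⁵ mm³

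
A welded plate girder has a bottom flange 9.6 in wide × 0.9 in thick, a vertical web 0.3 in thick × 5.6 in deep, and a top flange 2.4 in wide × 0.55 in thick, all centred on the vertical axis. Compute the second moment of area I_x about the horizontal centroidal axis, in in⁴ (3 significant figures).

Decompose the section into non-overlapping parts with the origin at the bottom-left of its bounding rectangle.
Bottom plate: 9.6 × 0.9, A = 8.64 in², y = 0.45 in, Ī = 0.5832 in⁴.
Web plate: 0.3 × 5.6, A = 1.68 in², y = 3.7 in, Ī = 4.3904 in⁴.
Top plate: 2.4 × 0.55, A = 1.32 in², y = 6.775 in, Ī = 0.033275 in⁴.
Centroid: ȳ = ΣA·y / ΣA = 1.6363 in.
Transfer each piece to the horizontal centroidal axis using Ī + A·d² with d = y − 1.6363:
  bottom plate: d = -1.1863 in → contributes +12.743 in⁴
  web plate: d = 2.0637 in → contributes +11.545 in⁴
  top plate: d = 5.1387 in → contributes +34.889 in⁴
Total I = 59.177 in⁴.

I_x ≈ 59.2 in⁴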